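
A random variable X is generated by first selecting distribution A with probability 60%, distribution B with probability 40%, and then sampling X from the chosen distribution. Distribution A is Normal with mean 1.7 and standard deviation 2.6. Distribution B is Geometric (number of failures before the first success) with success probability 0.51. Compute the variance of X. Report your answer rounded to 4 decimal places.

4.9407

Per component, A: μ=1.7, E[X²]=9.65; B: μ=0.960784, E[X²]=2.807.
E[X] = 0.6·1.7 + 0.4·0.960784 = 1.40431.
E[X²] = 0.6·9.65 + 0.4·2.807 = 6.9128.
Var(X) = E[X²] − (E[X])² = 6.9128 − 1.9721 = 4.9407.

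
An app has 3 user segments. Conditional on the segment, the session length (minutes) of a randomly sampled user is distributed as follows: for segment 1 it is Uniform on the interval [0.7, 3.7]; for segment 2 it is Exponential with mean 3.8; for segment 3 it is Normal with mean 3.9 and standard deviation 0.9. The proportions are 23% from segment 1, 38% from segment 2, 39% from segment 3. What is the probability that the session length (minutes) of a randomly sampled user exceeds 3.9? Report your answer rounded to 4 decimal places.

0.3312

Conditional on each segment, P(X > 3.9): 1: 0; 2: 0.358325; 3: 0.5.
By total probability, P(X > 3.9) = 0.23·0 + 0.38·0.358325 + 0.39·0.5 = 0.331163.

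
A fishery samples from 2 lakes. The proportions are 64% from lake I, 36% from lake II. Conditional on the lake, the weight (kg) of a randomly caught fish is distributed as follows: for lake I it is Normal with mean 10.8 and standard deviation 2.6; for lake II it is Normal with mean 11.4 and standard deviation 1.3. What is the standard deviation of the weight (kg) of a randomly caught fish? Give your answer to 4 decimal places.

Per component, I: μ=10.8, E[X²]=123.4; II: μ=11.4, E[X²]=131.65.
E[X] = 0.64·10.8 + 0.36·11.4 = 11.016.
E[X²] = 0.64·123.4 + 0.36·131.65 = 126.37.
Var(X) = E[X²] − (E[X])² = 126.37 − 121.352 = 5.01774.
SD(X) = √5.01774 = 2.24003.

2.2400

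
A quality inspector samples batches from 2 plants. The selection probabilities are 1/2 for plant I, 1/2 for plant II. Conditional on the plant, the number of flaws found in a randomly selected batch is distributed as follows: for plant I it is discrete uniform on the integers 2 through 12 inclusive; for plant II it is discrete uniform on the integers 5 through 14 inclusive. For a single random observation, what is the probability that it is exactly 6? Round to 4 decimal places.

0.0955

Conditional on each plant, P(X = 6): I: 0.0909091; II: 0.1.
By total probability, P(X = 6) = 0.5·0.0909091 + 0.5·0.1 = 0.0954545.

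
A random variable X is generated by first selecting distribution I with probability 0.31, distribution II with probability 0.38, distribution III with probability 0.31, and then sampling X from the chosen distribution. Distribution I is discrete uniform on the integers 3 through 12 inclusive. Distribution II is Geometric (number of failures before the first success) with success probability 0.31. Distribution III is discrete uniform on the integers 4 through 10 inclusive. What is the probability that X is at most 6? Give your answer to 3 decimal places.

0.609

Conditional on each component, P(X ≤ 6): I: 0.4; II: 0.925536; III: 0.428571.
By total probability, P(X ≤ 6) = 0.31·0.4 + 0.38·0.925536 + 0.31·0.428571 = 0.608561.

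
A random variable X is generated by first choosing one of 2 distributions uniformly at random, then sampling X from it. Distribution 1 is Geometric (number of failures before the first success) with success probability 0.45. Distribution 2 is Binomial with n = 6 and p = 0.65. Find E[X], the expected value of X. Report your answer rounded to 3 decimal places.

2.561

Component means — 1: 1.22222; 2: 3.9.
E[X] = 0.5·1.22222 + 0.5·3.9 = 2.56111.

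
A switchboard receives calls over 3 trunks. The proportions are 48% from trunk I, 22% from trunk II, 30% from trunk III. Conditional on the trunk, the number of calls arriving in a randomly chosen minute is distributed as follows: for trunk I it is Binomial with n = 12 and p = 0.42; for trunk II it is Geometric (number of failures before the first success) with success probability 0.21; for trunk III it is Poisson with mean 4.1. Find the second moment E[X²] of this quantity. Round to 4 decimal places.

For each component E[X²] = Var + (mean)², giving I: 28.3248; II: 32.0658; III: 20.91.
Overall E[X²] = 0.48·28.3248 + 0.22·32.0658 + 0.3·20.91 = 26.9234.

26.9234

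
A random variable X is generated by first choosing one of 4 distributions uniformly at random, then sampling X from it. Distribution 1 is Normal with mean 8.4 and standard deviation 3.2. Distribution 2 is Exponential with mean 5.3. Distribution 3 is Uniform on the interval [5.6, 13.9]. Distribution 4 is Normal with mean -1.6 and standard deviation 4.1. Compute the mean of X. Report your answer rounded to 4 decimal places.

5.4625

Component means — 1: 8.4; 2: 5.3; 3: 9.75; 4: -1.6.
E[X] = 0.25·8.4 + 0.25·5.3 + 0.25·9.75 + 0.25·-1.6 = 5.4625.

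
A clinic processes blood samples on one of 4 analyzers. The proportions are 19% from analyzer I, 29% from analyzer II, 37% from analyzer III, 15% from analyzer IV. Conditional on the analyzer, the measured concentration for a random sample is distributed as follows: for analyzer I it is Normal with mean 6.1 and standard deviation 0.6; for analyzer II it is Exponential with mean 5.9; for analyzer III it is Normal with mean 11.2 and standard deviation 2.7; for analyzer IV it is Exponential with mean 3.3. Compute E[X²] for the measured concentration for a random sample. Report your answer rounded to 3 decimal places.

79.705

For each component E[X²] = Var + (mean)², giving I: 37.57; II: 69.62; III: 132.73; IV: 21.78.
Overall E[X²] = 0.19·37.57 + 0.29·69.62 + 0.37·132.73 + 0.15·21.78 = 79.7052.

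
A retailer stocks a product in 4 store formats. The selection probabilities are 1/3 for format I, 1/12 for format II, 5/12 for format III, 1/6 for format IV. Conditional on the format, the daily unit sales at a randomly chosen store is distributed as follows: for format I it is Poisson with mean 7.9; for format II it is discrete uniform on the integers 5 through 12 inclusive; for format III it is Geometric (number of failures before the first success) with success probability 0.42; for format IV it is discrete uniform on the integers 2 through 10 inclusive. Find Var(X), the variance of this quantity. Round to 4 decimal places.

14.9932

Per component, I: μ=7.9, E[X²]=70.31; II: μ=8.5, E[X²]=77.5; III: μ=1.38095, E[X²]=5.19501; IV: μ=6, E[X²]=42.6667.
E[X] = 0.333333·7.9 + 0.0833333·8.5 + 0.416667·1.38095 + 0.166667·6 = 4.91706.
E[X²] = 0.333333·70.31 + 0.0833333·77.5 + 0.416667·5.19501 + 0.166667·42.6667 = 39.1707.
Var(X) = E[X²] − (E[X])² = 39.1707 − 24.1775 = 14.9932.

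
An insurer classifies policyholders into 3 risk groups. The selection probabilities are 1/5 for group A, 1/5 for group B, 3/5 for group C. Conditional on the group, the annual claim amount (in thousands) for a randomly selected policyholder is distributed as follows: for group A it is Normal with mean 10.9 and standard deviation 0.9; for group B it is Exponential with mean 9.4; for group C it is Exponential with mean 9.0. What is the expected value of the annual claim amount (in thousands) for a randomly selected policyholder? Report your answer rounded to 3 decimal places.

Component means — A: 10.9; B: 9.4; C: 9.
E[X] = 0.2·10.9 + 0.2·9.4 + 0.6·9 = 9.46.

9.460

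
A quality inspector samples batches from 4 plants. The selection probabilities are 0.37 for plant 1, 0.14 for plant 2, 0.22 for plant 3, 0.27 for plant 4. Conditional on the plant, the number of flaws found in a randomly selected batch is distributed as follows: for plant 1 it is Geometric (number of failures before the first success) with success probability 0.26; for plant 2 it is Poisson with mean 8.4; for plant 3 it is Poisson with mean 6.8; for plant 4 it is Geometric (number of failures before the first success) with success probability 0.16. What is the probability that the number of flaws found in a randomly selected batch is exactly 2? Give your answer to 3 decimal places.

0.090

Conditional on each plant, P(X = 2): 1: 0.142376; 2: 0.00793332; 3: 0.0257505; 4: 0.112896.
By total probability, P(X = 2) = 0.37·0.142376 + 0.14·0.00793332 + 0.22·0.0257505 + 0.27·0.112896 = 0.0899368.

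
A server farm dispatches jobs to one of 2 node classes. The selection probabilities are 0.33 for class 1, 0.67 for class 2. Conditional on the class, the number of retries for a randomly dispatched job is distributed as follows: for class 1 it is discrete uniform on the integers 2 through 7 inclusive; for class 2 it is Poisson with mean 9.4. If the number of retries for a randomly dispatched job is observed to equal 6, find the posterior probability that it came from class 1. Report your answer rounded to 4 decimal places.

0.5088

Likelihoods P(X=6 | ·): 1: 0.166667; 2: 0.0792623.
Posterior ∝ prior × likelihood. Numerator for 1: 0.33·0.166667 = 0.055.
Normalizing constant: 0.33·0.166667 + 0.67·0.0792623 = 0.108106.
P(1 | observation) = 0.055 / 0.108106 = 0.508761.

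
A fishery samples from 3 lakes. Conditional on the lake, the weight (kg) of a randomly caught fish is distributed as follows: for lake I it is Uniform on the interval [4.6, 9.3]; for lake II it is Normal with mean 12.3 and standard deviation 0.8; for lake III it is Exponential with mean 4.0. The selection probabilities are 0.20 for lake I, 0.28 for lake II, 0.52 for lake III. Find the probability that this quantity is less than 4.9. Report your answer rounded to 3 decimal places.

Conditional on each lake, P(X < 4.9): I: 0.0638298; II: 0; III: 0.706242.
By total probability, P(X < 4.9) = 0.2·0.0638298 + 0.28·0 + 0.52·0.706242 = 0.380012.

0.380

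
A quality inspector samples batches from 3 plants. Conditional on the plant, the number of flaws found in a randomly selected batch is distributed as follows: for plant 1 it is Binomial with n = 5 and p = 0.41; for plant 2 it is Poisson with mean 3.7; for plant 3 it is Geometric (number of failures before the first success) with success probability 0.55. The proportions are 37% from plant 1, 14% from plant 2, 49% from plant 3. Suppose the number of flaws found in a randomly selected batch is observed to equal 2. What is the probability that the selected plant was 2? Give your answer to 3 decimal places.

Likelihoods P(X=2 | ·): 1: 0.345242; 2: 0.169233; 3: 0.111375.
Posterior ∝ prior × likelihood. Numerator for 2: 0.14·0.169233 = 0.0236926.
Normalizing constant: 0.37·0.345242 + 0.14·0.169233 + 0.49·0.111375 = 0.206006.
P(2 | observation) = 0.0236926 / 0.206006 = 0.115009.

0.115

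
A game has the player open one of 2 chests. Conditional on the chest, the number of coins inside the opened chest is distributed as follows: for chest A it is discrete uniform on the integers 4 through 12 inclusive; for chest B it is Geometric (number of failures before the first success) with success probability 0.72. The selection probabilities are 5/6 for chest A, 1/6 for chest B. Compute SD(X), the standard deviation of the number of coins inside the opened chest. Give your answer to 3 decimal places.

3.700

Per component, A: μ=8, E[X²]=70.6667; B: μ=0.388889, E[X²]=0.691358.
E[X] = 0.833333·8 + 0.166667·0.388889 = 6.73148.
E[X²] = 0.833333·70.6667 + 0.166667·0.691358 = 59.0041.
Var(X) = E[X²] − (E[X])² = 59.0041 − 45.3128 = 13.6913.
SD(X) = √13.6913 = 3.70017.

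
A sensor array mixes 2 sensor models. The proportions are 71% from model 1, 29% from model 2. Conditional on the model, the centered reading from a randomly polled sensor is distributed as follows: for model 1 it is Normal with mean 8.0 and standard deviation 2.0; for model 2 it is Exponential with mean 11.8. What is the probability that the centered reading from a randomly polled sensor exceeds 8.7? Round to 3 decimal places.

0.397

Conditional on each model, P(X > 8.7): 1: 0.363169; 2: 0.47841.
By total probability, P(X > 8.7) = 0.71·0.363169 + 0.29·0.47841 = 0.396589.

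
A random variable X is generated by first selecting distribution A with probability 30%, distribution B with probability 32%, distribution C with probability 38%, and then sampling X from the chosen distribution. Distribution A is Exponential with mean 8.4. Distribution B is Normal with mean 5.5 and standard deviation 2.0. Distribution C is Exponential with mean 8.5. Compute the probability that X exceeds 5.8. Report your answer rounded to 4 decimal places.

Conditional on each component, P(X > 5.8): A: 0.501337; B: 0.440382; C: 0.505426.
By total probability, P(X > 5.8) = 0.3·0.501337 + 0.32·0.440382 + 0.38·0.505426 = 0.483386.

0.4834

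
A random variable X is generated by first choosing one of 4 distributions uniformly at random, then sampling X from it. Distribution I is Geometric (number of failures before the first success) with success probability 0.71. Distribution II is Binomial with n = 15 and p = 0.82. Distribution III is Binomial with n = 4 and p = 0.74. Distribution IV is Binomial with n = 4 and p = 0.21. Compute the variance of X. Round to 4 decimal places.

Per component, I: μ=0.408451, E[X²]=0.742115; II: μ=12.3, E[X²]=153.504; III: μ=2.96, E[X²]=9.5312; IV: μ=0.84, E[X²]=1.3692.
E[X] = 0.25·0.408451 + 0.25·12.3 + 0.25·2.96 + 0.25·0.84 = 4.12711.
E[X²] = 0.25·0.742115 + 0.25·153.504 + 0.25·9.5312 + 0.25·1.3692 = 41.2866.
Var(X) = E[X²] − (E[X])² = 41.2866 − 17.0331 = 24.2536.

24.2536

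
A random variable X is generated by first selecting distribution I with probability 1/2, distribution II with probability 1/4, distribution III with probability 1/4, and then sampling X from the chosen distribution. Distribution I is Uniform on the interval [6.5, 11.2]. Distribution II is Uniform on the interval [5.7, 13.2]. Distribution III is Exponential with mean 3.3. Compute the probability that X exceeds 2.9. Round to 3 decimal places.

0.854

Conditional on each component, P(X > 2.9): I: 1; II: 1; III: 0.415286.
By total probability, P(X > 2.9) = 0.5·1 + 0.25·1 + 0.25·0.415286 = 0.853821.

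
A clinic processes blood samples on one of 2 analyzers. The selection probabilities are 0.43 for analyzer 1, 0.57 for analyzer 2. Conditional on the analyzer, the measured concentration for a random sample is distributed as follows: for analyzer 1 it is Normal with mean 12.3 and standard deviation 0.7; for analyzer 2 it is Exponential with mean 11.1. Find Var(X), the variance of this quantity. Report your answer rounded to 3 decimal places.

70.793

Per component, 1: μ=12.3, E[X²]=151.78; 2: μ=11.1, E[X²]=246.42.
E[X] = 0.43·12.3 + 0.57·11.1 = 11.616.
E[X²] = 0.43·151.78 + 0.57·246.42 = 205.725.
Var(X) = E[X²] − (E[X])² = 205.725 − 134.931 = 70.7933.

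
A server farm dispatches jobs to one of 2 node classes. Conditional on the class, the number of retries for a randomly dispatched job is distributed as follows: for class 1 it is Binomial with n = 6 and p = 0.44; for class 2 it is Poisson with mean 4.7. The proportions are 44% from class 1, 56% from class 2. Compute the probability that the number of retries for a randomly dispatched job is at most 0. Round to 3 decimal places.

Conditional on each class, P(X ≤ 0): 1: 0.030841; 2: 0.00909528.
By total probability, P(X ≤ 0) = 0.44·0.030841 + 0.56·0.00909528 = 0.0186634.

0.019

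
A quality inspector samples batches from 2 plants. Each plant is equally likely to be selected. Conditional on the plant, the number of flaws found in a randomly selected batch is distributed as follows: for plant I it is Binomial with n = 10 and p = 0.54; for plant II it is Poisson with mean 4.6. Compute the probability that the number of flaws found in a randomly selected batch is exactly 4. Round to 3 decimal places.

0.178

Conditional on each plant, P(X = 4): I: 0.169177; II: 0.187528.
By total probability, P(X = 4) = 0.5·0.169177 + 0.5·0.187528 = 0.178352.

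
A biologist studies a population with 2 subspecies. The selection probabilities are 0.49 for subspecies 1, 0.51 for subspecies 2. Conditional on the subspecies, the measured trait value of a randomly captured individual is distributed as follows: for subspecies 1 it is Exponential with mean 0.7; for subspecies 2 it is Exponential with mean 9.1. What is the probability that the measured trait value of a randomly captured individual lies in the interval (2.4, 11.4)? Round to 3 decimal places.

0.262

Conditional on each subspecies, P(2.4 < X < 11.4): 1: 0.0324332; 2: 0.482457.
By total probability, P(2.4 < X < 11.4) = 0.49·0.0324332 + 0.51·0.482457 = 0.261945.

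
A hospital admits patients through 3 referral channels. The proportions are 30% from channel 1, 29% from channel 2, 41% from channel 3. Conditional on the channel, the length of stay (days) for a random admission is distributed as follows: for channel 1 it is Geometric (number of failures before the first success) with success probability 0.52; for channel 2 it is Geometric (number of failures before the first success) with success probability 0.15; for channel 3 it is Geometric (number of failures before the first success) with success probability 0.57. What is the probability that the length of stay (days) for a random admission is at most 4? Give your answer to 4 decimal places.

Conditional on each channel, P(X ≤ 4): 1: 0.97452; 2: 0.556295; 3: 0.985299.
By total probability, P(X ≤ 4) = 0.3·0.97452 + 0.29·0.556295 + 0.41·0.985299 = 0.857654.

0.8577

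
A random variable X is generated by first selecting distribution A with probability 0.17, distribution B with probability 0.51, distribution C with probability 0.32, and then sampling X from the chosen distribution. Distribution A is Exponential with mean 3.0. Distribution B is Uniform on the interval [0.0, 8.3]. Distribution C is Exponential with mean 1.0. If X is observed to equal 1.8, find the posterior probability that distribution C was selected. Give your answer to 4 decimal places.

Likelihoods f(1.8 | ·): A: 0.182937; B: 0.120482; C: 0.165299.
Posterior ∝ prior × likelihood. Numerator for C: 0.32·0.165299 = 0.0528956.
Normalizing constant: 0.17·0.182937 + 0.51·0.120482 + 0.32·0.165299 = 0.145441.
P(C | observation) = 0.0528956 / 0.145441 = 0.363692.

0.3637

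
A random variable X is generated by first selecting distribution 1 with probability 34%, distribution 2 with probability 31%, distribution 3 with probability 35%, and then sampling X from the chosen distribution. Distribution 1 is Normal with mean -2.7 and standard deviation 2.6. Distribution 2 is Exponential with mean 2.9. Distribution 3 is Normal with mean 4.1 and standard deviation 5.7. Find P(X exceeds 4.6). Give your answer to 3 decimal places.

0.227

Conditional on each component, P(X > 4.6): 1: 0.00249489; 2: 0.204701; 3: 0.46505.
By total probability, P(X > 4.6) = 0.34·0.00249489 + 0.31·0.204701 + 0.35·0.46505 = 0.227073.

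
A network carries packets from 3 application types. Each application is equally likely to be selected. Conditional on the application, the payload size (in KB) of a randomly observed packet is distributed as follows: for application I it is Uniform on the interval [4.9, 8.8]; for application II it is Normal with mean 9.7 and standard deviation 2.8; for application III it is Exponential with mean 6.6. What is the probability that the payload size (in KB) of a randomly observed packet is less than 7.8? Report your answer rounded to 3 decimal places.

Conditional on each application, P(X < 7.8): I: 0.74359; II: 0.248705; III: 0.693279.
By total probability, P(X < 7.8) = 0.333333·0.74359 + 0.333333·0.248705 + 0.333333·0.693279 = 0.561858.

0.562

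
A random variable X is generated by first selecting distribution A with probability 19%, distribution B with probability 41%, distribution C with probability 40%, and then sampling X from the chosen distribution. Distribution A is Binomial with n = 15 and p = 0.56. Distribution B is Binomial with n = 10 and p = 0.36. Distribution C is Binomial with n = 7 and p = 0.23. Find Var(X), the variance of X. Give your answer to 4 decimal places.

Per component, A: μ=8.4, E[X²]=74.256; B: μ=3.6, E[X²]=15.264; C: μ=1.61, E[X²]=3.8318.
E[X] = 0.19·8.4 + 0.41·3.6 + 0.4·1.61 = 3.716.
E[X²] = 0.19·74.256 + 0.41·15.264 + 0.4·3.8318 = 21.8996.
Var(X) = E[X²] − (E[X])² = 21.8996 − 13.8087 = 8.09094.

8.0909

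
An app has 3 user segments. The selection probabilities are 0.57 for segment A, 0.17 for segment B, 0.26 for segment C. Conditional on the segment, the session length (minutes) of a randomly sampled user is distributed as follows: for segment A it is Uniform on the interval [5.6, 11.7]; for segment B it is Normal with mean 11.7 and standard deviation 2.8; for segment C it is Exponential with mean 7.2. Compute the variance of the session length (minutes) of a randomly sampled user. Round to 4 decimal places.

Per component, A: μ=8.65, E[X²]=77.9233; B: μ=11.7, E[X²]=144.73; C: μ=7.2, E[X²]=103.68.
E[X] = 0.57·8.65 + 0.17·11.7 + 0.26·7.2 = 8.7915.
E[X²] = 0.57·77.9233 + 0.17·144.73 + 0.26·103.68 = 95.9772.
Var(X) = E[X²] − (E[X])² = 95.9772 − 77.2905 = 18.6867.

18.6867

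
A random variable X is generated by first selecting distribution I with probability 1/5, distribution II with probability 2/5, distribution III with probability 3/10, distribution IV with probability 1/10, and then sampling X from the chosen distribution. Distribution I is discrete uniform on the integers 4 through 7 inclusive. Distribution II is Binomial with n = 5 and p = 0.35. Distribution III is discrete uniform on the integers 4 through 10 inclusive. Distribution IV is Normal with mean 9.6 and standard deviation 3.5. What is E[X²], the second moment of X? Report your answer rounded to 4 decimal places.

For each component E[X²] = Var + (mean)², giving I: 31.5; II: 4.2; III: 53; IV: 104.41.
Overall E[X²] = 0.2·31.5 + 0.4·4.2 + 0.3·53 + 0.1·104.41 = 34.321.

34.3210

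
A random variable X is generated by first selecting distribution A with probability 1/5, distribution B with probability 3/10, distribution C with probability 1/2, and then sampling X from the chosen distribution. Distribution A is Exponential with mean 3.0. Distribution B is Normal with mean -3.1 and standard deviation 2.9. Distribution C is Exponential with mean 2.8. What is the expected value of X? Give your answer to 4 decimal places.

Component means — A: 3; B: -3.1; C: 2.8.
E[X] = 0.2·3 + 0.3·-3.1 + 0.5·2.8 = 1.07.

1.0700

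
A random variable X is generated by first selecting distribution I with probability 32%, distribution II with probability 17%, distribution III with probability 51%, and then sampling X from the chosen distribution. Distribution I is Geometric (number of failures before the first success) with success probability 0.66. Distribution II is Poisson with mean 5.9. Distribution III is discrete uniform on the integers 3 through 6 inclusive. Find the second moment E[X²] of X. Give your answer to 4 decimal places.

For each component E[X²] = Var + (mean)², giving I: 1.04591; II: 40.71; III: 21.5.
Overall E[X²] = 0.32·1.04591 + 0.17·40.71 + 0.51·21.5 = 18.2204.

18.2204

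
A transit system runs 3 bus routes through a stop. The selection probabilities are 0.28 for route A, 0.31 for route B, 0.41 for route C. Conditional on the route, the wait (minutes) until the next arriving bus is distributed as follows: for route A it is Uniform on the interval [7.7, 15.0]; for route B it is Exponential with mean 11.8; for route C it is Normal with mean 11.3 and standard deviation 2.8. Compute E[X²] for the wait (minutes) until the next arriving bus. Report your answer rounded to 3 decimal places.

For each component E[X²] = Var + (mean)², giving A: 133.263; B: 278.48; C: 135.53.
Overall E[X²] = 0.28·133.263 + 0.31·278.48 + 0.41·135.53 = 179.21.

179.210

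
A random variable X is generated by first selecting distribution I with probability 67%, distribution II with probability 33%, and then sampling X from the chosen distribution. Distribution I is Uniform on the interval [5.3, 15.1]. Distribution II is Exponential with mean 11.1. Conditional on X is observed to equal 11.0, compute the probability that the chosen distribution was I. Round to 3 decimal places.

0.861

Likelihoods f(11.0 | ·): I: 0.102041; II: 0.0334422.
Posterior ∝ prior × likelihood. Numerator for I: 0.67·0.102041 = 0.0683673.
Normalizing constant: 0.67·0.102041 + 0.33·0.0334422 = 0.0794033.
P(I | observation) = 0.0683673 / 0.0794033 = 0.861014.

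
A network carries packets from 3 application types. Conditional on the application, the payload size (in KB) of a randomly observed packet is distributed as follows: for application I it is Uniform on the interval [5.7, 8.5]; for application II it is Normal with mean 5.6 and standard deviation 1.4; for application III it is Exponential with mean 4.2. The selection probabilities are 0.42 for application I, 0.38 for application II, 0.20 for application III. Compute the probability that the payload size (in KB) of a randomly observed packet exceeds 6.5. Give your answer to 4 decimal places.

Conditional on each application, P(X > 6.5): I: 0.714286; II: 0.260158; III: 0.212754.
By total probability, P(X > 6.5) = 0.42·0.714286 + 0.38·0.260158 + 0.2·0.212754 = 0.441411.

0.4414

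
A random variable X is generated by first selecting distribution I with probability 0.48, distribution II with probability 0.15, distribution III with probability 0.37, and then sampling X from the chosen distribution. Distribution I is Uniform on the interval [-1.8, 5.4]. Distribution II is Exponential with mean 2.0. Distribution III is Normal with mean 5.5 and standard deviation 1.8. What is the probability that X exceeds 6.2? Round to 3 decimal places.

Conditional on each component, P(X > 6.2): I: 0; II: 0.0450492; III: 0.348679.
By total probability, P(X > 6.2) = 0.48·0 + 0.15·0.0450492 + 0.37·0.348679 = 0.135769.

0.136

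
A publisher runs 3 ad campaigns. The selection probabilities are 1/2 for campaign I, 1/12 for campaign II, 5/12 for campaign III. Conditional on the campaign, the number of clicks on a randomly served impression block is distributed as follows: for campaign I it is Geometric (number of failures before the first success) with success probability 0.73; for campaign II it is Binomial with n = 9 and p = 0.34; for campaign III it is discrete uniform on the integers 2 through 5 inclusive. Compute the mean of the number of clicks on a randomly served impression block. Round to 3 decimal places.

1.898

Component means — I: 0.369863; II: 3.06; III: 3.5.
E[X] = 0.5·0.369863 + 0.0833333·3.06 + 0.416667·3.5 = 1.89826.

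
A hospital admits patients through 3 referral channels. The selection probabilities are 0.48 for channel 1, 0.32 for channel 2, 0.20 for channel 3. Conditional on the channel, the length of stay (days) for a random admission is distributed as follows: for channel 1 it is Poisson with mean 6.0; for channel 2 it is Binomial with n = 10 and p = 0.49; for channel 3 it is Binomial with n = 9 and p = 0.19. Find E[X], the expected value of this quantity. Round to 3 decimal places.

Component means — 1: 6; 2: 4.9; 3: 1.71.
E[X] = 0.48·6 + 0.32·4.9 + 0.2·1.71 = 4.79.

4.790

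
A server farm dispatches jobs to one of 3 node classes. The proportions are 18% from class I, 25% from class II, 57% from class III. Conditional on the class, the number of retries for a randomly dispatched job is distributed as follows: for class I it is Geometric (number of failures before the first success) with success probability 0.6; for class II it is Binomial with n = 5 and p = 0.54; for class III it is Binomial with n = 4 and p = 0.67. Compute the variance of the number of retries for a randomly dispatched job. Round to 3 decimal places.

Per component, I: μ=0.666667, E[X²]=1.55556; II: μ=2.7, E[X²]=8.532; III: μ=2.68, E[X²]=8.0668.
E[X] = 0.18·0.666667 + 0.25·2.7 + 0.57·2.68 = 2.3226.
E[X²] = 0.18·1.55556 + 0.25·8.532 + 0.57·8.0668 = 7.01108.
Var(X) = E[X²] − (E[X])² = 7.01108 − 5.39447 = 1.61661.

1.617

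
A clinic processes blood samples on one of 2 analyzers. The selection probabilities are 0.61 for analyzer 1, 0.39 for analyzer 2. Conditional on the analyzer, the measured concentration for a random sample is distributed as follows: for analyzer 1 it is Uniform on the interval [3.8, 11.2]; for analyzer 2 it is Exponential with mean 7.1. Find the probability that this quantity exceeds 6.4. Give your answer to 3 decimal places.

Conditional on each analyzer, P(X > 6.4): 1: 0.648649; 2: 0.405997.
By total probability, P(X > 6.4) = 0.61·0.648649 + 0.39·0.405997 = 0.554015.

0.554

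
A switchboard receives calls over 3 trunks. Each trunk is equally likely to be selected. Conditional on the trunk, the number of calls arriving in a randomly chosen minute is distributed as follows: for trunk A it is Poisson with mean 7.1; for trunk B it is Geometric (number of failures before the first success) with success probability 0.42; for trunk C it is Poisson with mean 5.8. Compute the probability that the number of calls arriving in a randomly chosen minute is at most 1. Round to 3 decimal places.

Conditional on each trunk, P(X ≤ 1): A: 0.00668335; B: 0.6636; C: 0.0205874.
By total probability, P(X ≤ 1) = 0.333333·0.00668335 + 0.333333·0.6636 + 0.333333·0.0205874 = 0.23029.

0.230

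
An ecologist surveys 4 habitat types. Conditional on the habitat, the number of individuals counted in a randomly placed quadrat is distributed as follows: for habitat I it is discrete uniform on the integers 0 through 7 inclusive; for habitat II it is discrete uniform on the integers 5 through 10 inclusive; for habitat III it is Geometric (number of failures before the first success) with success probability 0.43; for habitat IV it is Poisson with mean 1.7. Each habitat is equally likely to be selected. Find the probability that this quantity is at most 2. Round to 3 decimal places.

0.487

Conditional on each habitat, P(X ≤ 2): I: 0.375; II: 0; III: 0.814807; IV: 0.757223.
By total probability, P(X ≤ 2) = 0.25·0.375 + 0.25·0 + 0.25·0.814807 + 0.25·0.757223 = 0.486758.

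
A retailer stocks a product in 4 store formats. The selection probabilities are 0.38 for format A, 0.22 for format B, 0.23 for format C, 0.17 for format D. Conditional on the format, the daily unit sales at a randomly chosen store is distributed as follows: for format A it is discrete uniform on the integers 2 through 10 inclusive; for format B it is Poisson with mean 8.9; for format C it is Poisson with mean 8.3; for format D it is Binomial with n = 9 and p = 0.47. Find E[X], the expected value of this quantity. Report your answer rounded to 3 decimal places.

Component means — A: 6; B: 8.9; C: 8.3; D: 4.23.
E[X] = 0.38·6 + 0.22·8.9 + 0.23·8.3 + 0.17·4.23 = 6.8661.

6.866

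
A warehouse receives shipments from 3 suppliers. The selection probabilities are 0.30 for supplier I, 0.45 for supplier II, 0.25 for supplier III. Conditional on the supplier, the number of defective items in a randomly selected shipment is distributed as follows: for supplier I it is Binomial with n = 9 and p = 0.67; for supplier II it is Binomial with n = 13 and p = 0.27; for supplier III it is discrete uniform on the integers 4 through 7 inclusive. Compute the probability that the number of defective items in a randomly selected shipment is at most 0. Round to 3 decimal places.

0.008

Conditional on each supplier, P(X ≤ 0): I: 4.64115e-05; II: 0.0167185; III: 0.
By total probability, P(X ≤ 0) = 0.3·4.64115e-05 + 0.45·0.0167185 + 0.25·0 = 0.00753725.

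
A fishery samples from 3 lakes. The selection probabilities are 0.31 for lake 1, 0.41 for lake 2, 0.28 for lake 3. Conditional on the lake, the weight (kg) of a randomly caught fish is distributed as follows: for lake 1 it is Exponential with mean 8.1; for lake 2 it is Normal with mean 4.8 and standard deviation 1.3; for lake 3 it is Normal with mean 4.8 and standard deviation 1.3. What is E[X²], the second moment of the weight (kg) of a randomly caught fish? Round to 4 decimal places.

57.7419

For each component E[X²] = Var + (mean)², giving 1: 131.22; 2: 24.73; 3: 24.73.
Overall E[X²] = 0.31·131.22 + 0.41·24.73 + 0.28·24.73 = 57.7419.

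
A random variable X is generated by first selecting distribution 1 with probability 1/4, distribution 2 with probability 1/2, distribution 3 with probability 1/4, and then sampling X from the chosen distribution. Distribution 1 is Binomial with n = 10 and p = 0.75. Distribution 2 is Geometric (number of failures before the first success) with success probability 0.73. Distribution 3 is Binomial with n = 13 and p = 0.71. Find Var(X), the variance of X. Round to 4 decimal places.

17.7459

Per component, 1: μ=7.5, E[X²]=58.125; 2: μ=0.369863, E[X²]=0.64346; 3: μ=9.23, E[X²]=87.8696.
E[X] = 0.25·7.5 + 0.5·0.369863 + 0.25·9.23 = 4.36743.
E[X²] = 0.25·58.125 + 0.5·0.64346 + 0.25·87.8696 = 36.8204.
Var(X) = E[X²] − (E[X])² = 36.8204 − 19.0745 = 17.7459.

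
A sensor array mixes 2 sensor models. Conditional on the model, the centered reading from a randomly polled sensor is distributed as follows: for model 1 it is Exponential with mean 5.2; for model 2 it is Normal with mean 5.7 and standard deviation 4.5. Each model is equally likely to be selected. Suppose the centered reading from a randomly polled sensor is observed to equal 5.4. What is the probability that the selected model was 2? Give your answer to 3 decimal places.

0.565

Likelihoods f(5.4 | ·): 1: 0.0680767; 2: 0.0884571.
Posterior ∝ prior × likelihood. Numerator for 2: 0.5·0.0884571 = 0.0442285.
Normalizing constant: 0.5·0.0680767 + 0.5·0.0884571 = 0.0782669.
P(2 | observation) = 0.0442285 / 0.0782669 = 0.565099.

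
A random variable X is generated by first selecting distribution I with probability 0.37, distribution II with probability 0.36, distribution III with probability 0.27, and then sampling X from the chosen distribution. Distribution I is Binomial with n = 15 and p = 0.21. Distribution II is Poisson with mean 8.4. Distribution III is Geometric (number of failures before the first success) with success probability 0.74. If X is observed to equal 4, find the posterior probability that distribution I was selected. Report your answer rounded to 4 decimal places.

Likelihoods P(X=4 | ·): I: 0.198567; II: 0.0466479; III: 0.00338162.
Posterior ∝ prior × likelihood. Numerator for I: 0.37·0.198567 = 0.0734699.
Normalizing constant: 0.37·0.198567 + 0.36·0.0466479 + 0.27·0.00338162 = 0.0911762.
P(I | observation) = 0.0734699 / 0.0911762 = 0.805801.

0.8058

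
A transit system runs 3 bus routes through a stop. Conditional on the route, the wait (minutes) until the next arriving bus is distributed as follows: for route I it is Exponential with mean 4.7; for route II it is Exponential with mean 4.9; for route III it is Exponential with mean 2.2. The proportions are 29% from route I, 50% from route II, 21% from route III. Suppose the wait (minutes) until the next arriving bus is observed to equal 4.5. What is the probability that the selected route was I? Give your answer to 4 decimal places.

0.3086

Likelihoods f(4.5 | ·): I: 0.0816748; II: 0.0814633; III: 0.0587825.
Posterior ∝ prior × likelihood. Numerator for I: 0.29·0.0816748 = 0.0236857.
Normalizing constant: 0.29·0.0816748 + 0.5·0.0814633 + 0.21·0.0587825 = 0.0767617.
P(I | observation) = 0.0236857 / 0.0767617 = 0.308562.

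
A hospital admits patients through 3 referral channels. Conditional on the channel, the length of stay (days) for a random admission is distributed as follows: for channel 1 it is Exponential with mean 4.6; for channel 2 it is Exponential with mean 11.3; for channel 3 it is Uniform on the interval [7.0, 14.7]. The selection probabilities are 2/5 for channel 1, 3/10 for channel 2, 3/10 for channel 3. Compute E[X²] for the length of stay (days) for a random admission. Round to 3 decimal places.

130.341

For each component E[X²] = Var + (mean)², giving 1: 42.32; 2: 255.38; 3: 122.663.
Overall E[X²] = 0.4·42.32 + 0.3·255.38 + 0.3·122.663 = 130.341.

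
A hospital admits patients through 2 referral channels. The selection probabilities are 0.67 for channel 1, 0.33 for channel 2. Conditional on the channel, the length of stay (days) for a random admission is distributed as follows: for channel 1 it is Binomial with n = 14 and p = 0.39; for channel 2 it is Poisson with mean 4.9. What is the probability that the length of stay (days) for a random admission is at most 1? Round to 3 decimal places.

0.021

Conditional on each channel, P(X ≤ 1): 1: 0.00982826; 2: 0.0439348.
By total probability, P(X ≤ 1) = 0.67·0.00982826 + 0.33·0.0439348 = 0.0210834.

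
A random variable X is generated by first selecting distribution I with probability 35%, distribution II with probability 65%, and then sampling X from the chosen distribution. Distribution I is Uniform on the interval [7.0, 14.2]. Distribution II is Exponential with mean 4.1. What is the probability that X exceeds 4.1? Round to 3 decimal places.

Conditional on each component, P(X > 4.1): I: 1; II: 0.367879.
By total probability, P(X > 4.1) = 0.35·1 + 0.65·0.367879 = 0.589122.

0.589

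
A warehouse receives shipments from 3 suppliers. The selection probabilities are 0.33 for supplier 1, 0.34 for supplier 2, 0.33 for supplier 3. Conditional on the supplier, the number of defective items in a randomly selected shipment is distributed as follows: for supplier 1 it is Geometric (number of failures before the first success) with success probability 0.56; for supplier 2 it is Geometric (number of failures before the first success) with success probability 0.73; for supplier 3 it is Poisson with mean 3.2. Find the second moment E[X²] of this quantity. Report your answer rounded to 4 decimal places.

For each component E[X²] = Var + (mean)², giving 1: 2.02041; 2: 0.64346; 3: 13.44.
Overall E[X²] = 0.33·2.02041 + 0.34·0.64346 + 0.33·13.44 = 5.32071.

5.3207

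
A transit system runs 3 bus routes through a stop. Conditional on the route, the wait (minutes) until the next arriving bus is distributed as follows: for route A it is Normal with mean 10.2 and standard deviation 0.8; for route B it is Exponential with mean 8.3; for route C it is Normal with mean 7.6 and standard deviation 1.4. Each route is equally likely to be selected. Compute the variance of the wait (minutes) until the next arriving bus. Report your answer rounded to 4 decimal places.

Per component, A: μ=10.2, E[X²]=104.68; B: μ=8.3, E[X²]=137.78; C: μ=7.6, E[X²]=59.72.
E[X] = 0.333333·10.2 + 0.333333·8.3 + 0.333333·7.6 = 8.7.
E[X²] = 0.333333·104.68 + 0.333333·137.78 + 0.333333·59.72 = 100.727.
Var(X) = E[X²] − (E[X])² = 100.727 − 75.69 = 25.0367.

25.0367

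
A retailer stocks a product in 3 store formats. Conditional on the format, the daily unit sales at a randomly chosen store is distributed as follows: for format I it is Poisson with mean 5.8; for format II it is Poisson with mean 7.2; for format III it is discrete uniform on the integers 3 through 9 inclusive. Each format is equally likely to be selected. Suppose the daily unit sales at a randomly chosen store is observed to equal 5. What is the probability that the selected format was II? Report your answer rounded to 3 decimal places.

Likelihoods P(X=5 | ·): I: 0.165596; II: 0.120382; III: 0.142857.
Posterior ∝ prior × likelihood. Numerator for II: 0.333333·0.120382 = 0.0401273.
Normalizing constant: 0.333333·0.165596 + 0.333333·0.120382 + 0.333333·0.142857 = 0.142945.
P(II | observation) = 0.0401273 / 0.142945 = 0.280718.

0.281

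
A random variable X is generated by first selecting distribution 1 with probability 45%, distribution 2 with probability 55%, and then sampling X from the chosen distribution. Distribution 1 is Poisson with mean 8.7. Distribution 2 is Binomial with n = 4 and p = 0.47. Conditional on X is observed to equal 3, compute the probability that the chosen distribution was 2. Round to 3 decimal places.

Likelihoods P(X=3 | ·): 1: 0.0182829; 2: 0.220105.
Posterior ∝ prior × likelihood. Numerator for 2: 0.55·0.220105 = 0.121058.
Normalizing constant: 0.45·0.0182829 + 0.55·0.220105 = 0.129285.
P(2 | observation) = 0.121058 / 0.129285 = 0.936363.

0.936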